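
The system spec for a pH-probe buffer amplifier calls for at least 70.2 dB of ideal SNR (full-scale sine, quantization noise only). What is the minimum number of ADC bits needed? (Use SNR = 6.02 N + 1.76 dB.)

Solving 6.02 N ≥ 70.2 − 1.76: N ≥ 11.369. Round up → N = 12.

12 bits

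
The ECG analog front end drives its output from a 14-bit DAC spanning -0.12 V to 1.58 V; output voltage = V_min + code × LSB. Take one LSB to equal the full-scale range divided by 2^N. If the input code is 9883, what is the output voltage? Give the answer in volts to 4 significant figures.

0.9055 V

Full-scale range = 1.58 V − (-0.12 V) = 1.7 V. LSB = 1.7 V / 2^14.
V_out = -0.12 + 9883 × (1.7/16384) V
      = -0.12 + 1.02546 = 0.905458 V.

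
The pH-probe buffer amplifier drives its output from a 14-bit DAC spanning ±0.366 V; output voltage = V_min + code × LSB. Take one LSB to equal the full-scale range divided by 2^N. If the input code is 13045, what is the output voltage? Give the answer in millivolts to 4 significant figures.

216.8 mV

The full-scale span is 0.366 − (-0.366) = 0.732 V. LSB = 0.732 V / 2^14.
V_out = -0.366 + 13045 × (0.732/16384) V
      = -0.366 + 0.582821 = 0.216821 V.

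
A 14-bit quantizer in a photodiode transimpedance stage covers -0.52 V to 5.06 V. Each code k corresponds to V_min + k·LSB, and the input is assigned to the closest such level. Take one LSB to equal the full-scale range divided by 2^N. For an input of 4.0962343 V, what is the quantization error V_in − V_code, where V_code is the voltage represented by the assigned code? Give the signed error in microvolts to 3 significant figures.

The full-scale span is 5.06 − (-0.52) = 5.58 V. LSB = 5.58 V / 2^14 ≈ 340.6 µV.
(4.0962343 − (-0.52)) / LSB = 4.6162343 × 16384/5.58 = 13554.1905. Nearest integer: k = 13554.
V_code = V_min + k × range/2^14 = -0.52 + 13554 × 5.58/16384 = 4.0961694336 V.
e = 4.0962343 − (4.0961694336) = +64.9 µV.

+64.9 µV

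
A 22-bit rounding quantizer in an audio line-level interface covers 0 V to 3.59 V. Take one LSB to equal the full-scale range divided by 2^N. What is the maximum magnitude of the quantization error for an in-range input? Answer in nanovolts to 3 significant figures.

Range is 3.59 V.
One LSB is 3.59 V / 4194304 = 0.85592 µV.
A rounding quantizer has |error| ≤ LSB/2 = 428 nV.

428 nV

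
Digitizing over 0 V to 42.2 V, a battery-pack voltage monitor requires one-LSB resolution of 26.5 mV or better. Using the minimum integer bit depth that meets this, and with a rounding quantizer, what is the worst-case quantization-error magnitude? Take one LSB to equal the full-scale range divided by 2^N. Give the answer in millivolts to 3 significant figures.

Span = 42.2 V.
Levels needed ≥ 42.2/26.5 mV = 1592. 2^11 = 2048 suffices, so N_min = 11.
One LSB is 42.2 V / 2048 = 20.605 mV.
Half an LSB is 10.3 mV.

10.3 mV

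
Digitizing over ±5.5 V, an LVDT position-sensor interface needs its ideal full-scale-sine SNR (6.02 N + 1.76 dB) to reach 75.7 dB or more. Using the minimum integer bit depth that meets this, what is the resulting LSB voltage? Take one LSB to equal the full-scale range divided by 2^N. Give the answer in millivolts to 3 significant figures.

Full-scale range = 5.5 V − (-5.5 V) = 11 V.
6.02 N + 1.76 ≥ 75.7 gives N ≥ 12.282, so the minimum integer is 13.
LSB = 11 V / 2^13 = 1.34 mV.

1.34 mV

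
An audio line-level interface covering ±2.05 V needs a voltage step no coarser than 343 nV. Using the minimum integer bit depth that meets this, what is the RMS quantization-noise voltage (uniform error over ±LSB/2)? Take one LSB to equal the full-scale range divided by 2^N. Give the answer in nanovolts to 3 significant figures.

Span: 2.05 V − (-2.05 V) = 4.1 V.
Required number of levels: 4.1/343 nV = 1.1953e7; smallest N with 2^N ≥ that is 24.
LSB = 4.1 V / 2^24 = 244.38 nV.
V_rms = LSB/√12 = 70.5 nV.

70.5 nV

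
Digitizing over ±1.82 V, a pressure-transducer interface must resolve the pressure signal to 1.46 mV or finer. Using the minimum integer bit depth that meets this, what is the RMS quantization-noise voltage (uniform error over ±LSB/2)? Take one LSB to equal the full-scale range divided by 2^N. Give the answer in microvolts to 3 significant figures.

Range = 1.82 − (-1.82) = 3.64 V.
3.64 V / 1.46 mV = 2493. Since 2^11 = 2048 and 2^12 = 4096, N = 12.
LSB = 3.64 V ÷ 2^12 = 3.64/4096 V = 0.88867 mV.
σ_q = LSB/√12 = 0.88867 mV/3.4641 = 257 µV.

257 µV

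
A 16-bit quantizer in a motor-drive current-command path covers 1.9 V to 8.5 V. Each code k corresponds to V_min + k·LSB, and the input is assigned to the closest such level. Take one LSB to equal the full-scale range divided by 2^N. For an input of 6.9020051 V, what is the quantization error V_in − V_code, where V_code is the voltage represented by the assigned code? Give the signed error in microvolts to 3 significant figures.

Span: 8.5 V − (1.9 V) = 6.6 V. LSB = 6.6 V / 2^16 ≈ 100.7 µV.
(6.9020051 − (1.9)) / LSB = 5.0020051 × 65536/6.6 = 49668.3949. Nearest integer: k = 49668.
Reconstructed level: 1.9 + 49668 × 6.6/65536 V = 6.9019653320 V.
Error = V_in − V_code = 6.9020051 − (6.9019653320) = +39.8 µV.

+39.8 µV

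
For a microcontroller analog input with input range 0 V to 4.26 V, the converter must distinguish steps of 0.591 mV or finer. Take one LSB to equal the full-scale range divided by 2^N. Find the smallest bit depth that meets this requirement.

Range is 4.26 V.
4.26 V / 0.591 mV = 7208. Since 2^12 = 4096 and 2^13 = 8192, N = 13.

13 bits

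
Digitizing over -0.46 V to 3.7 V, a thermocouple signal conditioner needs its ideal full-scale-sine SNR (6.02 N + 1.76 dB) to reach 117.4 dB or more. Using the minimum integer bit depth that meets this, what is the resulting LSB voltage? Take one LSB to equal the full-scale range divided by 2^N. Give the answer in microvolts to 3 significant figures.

Span: 3.7 V − (-0.46 V) = 4.16 V.
N ≥ (117.4 − 1.76)/6.02 = 19.209 → N_min = 20.
LSB = 4.16 V / 2^20 = 3.97 µV.

3.97 µV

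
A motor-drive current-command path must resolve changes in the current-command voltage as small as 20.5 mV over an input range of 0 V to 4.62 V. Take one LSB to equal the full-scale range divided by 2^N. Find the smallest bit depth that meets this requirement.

Span = 4.62 V.
Levels needed ≥ 4.62/20.5 mV = 225.4. 2^8 = 256 suffices, so N_min = 8.

8 bits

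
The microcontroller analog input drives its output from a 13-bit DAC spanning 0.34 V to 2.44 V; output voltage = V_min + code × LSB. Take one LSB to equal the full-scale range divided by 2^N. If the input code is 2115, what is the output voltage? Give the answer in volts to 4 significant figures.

Span: 2.44 V − (0.34 V) = 2.1 V. LSB = 2.1 V / 2^13.
V_out = 0.34 + 2115 × (2.1/8192) V
      = 0.34 V + 0.542175 V = 0.882175 V.

0.8822 V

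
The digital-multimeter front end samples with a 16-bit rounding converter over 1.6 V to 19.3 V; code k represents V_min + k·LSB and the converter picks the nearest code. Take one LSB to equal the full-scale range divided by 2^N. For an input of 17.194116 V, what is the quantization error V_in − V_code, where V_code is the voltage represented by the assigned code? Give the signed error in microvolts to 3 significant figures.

−65.8 µV

The full-scale span is 19.3 − (1.6) = 17.7 V. LSB = 17.7 V / 2^16 ≈ 270.1 µV.
(17.194116 − (1.6)) / LSB = 15.594116 × 65536/17.7 = 57738.7563. Nearest integer: k = 57739.
V_code = V_min + k × range/2^16 = 1.6 + 57739 × 17.7/65536 = 17.194181824 V.
e = 17.194116 − (17.194181824) = −65.8 µV.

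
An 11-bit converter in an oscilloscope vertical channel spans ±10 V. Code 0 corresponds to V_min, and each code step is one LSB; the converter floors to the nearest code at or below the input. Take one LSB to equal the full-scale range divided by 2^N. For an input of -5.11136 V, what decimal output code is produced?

The full-scale span is 10 − (-10) = 20 V. LSB = 20 V / 2^11 ≈ 9.766 mV.
code = ⌊(V_in − V_min)/LSB⌋ = ⌊(V_in − V_min) × 2^11 / range⌋
     = ⌊(-5.11136 − (-10)) × 2048 / 20⌋ = ⌊4.88864 × 2048/20⌋
     = ⌊500.597⌋ = 500.

500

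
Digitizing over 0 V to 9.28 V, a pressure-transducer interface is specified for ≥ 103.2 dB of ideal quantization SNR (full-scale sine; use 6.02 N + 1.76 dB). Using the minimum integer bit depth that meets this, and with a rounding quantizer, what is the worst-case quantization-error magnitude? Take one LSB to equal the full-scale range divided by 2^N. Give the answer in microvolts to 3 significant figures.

35.4 µV

V_FS = 9.28 V.
Required N = ⌈(103.2 − 1.76)/6.02⌉ = ⌈16.850⌉ = 17.
LSB = 9.28 V ÷ 2^17 = 9.28/131072 V = 70.801 µV.
|e|_max = LSB/2 = 35.4 µV.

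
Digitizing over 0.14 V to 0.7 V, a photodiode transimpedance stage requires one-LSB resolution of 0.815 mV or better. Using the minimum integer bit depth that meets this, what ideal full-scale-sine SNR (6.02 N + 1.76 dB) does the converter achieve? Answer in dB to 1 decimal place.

Full-scale range = 0.7 V − (0.14 V) = 0.56 V.
Levels needed ≥ 0.56/0.815 mV = 687.1. 2^10 = 1024 suffices, so N_min = 10.
SNR = 6.02 × 10 + 1.76 = 61.96 dB.

62.0 dB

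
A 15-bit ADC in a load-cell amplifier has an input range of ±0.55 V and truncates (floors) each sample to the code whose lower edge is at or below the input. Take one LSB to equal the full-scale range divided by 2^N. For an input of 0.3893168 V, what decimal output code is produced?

27981

Full-scale range = 0.55 V − (-0.55 V) = 1.1 V. LSB = 1.1 V / 2^15 ≈ 33.57 µV.
code = ⌊(V_in − V_min)/LSB⌋ = ⌊(V_in − V_min) × 2^15 / range⌋
     = ⌊(0.3893168 − (-0.55)) × 32768 / 1.1⌋ = ⌊0.9393168 × 32768/1.1⌋
     = ⌊27981.394⌋ = 27981.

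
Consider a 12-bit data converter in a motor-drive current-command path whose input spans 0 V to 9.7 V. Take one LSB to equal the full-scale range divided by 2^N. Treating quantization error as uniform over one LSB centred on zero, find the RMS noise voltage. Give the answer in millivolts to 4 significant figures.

0.6836 mV

Span = 9.7 V.
Step size = 9.7/4096 V = 2.36816 mV.
V_rms = LSB/√12 = 2.36816 mV / √12 = 0.6836 mV.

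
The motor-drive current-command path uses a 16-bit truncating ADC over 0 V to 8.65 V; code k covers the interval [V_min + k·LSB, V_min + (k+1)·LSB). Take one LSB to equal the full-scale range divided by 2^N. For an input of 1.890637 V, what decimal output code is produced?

Span = 8.65 V. LSB = 8.65 V / 2^16 ≈ 132.0 µV.
V_in − V_min = 1.890637 − (0) = 1.890637 V.
Divide by LSB: 1.890637 × 65536/8.65 = 14324.2528.
Truncating gives code 14324.

14324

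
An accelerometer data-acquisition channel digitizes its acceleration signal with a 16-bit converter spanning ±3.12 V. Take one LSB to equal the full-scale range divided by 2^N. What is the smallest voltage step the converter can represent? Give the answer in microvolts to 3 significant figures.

Full-scale range = 3.12 V − (-3.12 V) = 6.24 V.
Number of codes = 2^16 = 65536.
LSB = 6.24 V ÷ 2^16 = 6.24/65536 V = 95.2 µV.

95.2 µV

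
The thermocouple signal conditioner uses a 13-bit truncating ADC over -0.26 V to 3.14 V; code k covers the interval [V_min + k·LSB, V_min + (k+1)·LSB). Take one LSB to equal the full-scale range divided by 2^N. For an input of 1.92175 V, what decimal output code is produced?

5256

Range = 3.14 − (-0.26) = 3.4 V. LSB = 3.4 V / 2^13 ≈ 415.0 µV.
code = ⌊(V_in − V_min)/LSB⌋ = ⌊(V_in − V_min) × 2^13 / range⌋
     = ⌊(1.92175 − (-0.26)) × 8192 / 3.4⌋ = ⌊2.18175 × 8192/3.4⌋
     = ⌊5256.734⌋ = 5256.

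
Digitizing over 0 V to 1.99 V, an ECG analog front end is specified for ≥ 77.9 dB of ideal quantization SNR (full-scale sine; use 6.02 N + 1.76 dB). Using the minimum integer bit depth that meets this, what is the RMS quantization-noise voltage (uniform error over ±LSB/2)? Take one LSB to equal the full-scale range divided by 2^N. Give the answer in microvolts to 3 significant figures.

70.1 µV

Span = 1.99 V.
Solving 6.02 N ≥ 77.9 − 1.76: N ≥ 12.648. Round up → N = 13.
LSB = 1.99 V / 2^13 = 242.92 µV.
σ_q = LSB/√12 = 242.92 µV/3.4641 = 70.1 µV.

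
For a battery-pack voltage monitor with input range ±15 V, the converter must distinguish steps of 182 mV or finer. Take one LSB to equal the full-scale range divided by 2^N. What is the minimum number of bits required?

The full-scale span is 15 − (-15) = 30 V.
Levels needed ≥ 30/182 mV = 164.8. 2^8 = 256 suffices, so N_min = 8.

8 bits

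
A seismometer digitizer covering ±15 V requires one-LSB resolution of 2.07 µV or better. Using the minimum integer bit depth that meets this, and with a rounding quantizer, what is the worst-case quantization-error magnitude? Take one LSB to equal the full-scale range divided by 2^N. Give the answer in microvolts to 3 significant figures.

Range = 15 − (-15) = 30 V.
30 V / 2.07 µV = 1.449e7. Since 2^23 = 8388608 and 2^24 = 16777216, N = 24.
One LSB is 30 V / 16777216 = 1.7881 µV.
|e|_max = LSB/2 = 0.894 µV.

0.894 µV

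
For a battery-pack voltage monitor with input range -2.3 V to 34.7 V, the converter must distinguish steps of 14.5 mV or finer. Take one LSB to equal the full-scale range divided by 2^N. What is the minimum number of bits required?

Range = 34.7 − (-2.3) = 37 V.
Need 2^N ≥ 37 V / 14.5 mV = 2552 → N_min = 12.

12 bits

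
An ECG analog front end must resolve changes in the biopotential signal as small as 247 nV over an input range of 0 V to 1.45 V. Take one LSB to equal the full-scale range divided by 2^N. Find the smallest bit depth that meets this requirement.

Span = 1.45 V.
Levels needed ≥ 1.45/247 nV = 5.870e6. 2^23 = 8388608 suffices, so N_min = 23.

23 bits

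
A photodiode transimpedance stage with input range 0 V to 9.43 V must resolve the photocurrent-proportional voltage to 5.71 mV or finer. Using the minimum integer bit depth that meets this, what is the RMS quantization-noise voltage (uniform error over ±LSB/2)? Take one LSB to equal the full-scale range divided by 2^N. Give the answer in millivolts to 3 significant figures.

1.33 mV

Range is 9.43 V.
Need 2^N ≥ 9.43 V / 5.71 mV = 1651 → N_min = 11.
LSB = 9.43 V ÷ 2^11 = 9.43/2048 V = 4.6045 mV.
RMS noise = LSB/√12 = 1.33 mV.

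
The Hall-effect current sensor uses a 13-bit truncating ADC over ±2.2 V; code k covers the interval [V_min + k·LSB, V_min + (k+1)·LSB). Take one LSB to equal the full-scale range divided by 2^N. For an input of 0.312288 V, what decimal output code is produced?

4677

Range = 2.2 − (-2.2) = 4.4 V. LSB = 4.4 V / 2^13 ≈ 0.5371 mV.
code = ⌊(V_in − V_min)/LSB⌋ = ⌊(V_in − V_min) × 2^13 / range⌋
     = ⌊(0.312288 − (-2.2)) × 8192 / 4.4⌋ = ⌊2.512288 × 8192/4.4⌋
     = ⌊4677.423⌋ = 4677.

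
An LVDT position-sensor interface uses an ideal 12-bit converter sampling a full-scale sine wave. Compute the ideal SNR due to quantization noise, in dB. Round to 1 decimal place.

74.0 dB

Ideal quantization SNR: 6.02 × 12 + 1.76 dB = 74.0 dB.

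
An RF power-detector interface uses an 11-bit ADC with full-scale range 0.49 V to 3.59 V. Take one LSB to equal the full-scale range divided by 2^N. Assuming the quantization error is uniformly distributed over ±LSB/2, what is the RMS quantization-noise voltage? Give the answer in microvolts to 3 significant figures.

437 µV

Span: 3.59 V − (0.49 V) = 3.1 V.
LSB = 3.1 V ÷ 2^11 = 3.1/2048 V = 1.5137 mV.
For a uniform distribution on [−LSB/2, +LSB/2], V_rms = LSB/√12 = 1.5137 mV/3.4641 = 437 µV.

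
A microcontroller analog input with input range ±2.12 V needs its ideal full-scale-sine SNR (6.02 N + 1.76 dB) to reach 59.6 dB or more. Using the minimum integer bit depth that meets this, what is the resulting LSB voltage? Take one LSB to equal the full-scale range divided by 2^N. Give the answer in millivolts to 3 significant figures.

4.14 mV

Range = 2.12 − (-2.12) = 4.24 V.
Required N = ⌈(59.6 − 1.76)/6.02⌉ = ⌈9.608⌉ = 10.
Step size = 4.24/1024 V = 4.14 mV.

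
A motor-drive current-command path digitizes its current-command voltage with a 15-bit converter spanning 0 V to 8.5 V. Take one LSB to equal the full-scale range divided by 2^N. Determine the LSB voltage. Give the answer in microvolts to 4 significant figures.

259.4 µV

V_FS = 8.5 V.
Number of codes = 2^15 = 32768.
LSB = 8.5 V ÷ 2^15 = 8.5/32768 V = 259.4 µV.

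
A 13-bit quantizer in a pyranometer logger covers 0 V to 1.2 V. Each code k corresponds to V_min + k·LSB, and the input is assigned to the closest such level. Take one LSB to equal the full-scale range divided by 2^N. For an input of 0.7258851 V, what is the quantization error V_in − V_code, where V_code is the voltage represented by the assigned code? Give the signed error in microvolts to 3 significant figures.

+55.0 µV

V_FS = 1.2 V. LSB = 1.2 V / 2^13 ≈ 146.5 µV.
(0.7258851 − (0)) / LSB = 0.7258851 × 8192/1.2 = 4955.3756. Nearest integer: k = 4955.
V_code = V_min + k × range/2^13 = 0 + 4955 × 1.2/8192 = 0.7258300781 V.
e = 0.7258851 − (0.7258300781) = +55.0 µV.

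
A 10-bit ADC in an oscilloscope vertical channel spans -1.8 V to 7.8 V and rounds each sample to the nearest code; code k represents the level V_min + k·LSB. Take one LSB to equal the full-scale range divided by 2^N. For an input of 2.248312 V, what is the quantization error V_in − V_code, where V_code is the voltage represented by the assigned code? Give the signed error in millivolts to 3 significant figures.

−1.69 mV

Full-scale range = 7.8 V − (-1.8 V) = 9.6 V. LSB = 9.6 V / 2^10 ≈ 9.375 mV.
Position in LSBs: (2.248312 − (-1.8)) × 1024/9.6 = 431.8199; rounding gives k = 432.
V_code = V_min + k × range/2^10 = -1.8 + 432 × 9.6/1024 = 2.250000000 V.
e = 2.248312 − (2.250000000) = −1.69 mV.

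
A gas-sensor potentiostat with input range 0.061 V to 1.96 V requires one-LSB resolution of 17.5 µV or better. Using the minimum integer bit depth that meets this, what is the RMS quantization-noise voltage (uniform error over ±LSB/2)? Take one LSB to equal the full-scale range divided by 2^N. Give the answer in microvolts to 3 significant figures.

4.18 µV

Span: 1.96 V − (0.061 V) = 1.899 V.
Required number of levels: 1.899/17.5 µV = 108510; smallest N with 2^N ≥ that is 17.
LSB = 1.899 V / 2^17 = 14.488 µV.
σ_q = LSB/√12 = 14.488 µV/3.4641 = 4.18 µV.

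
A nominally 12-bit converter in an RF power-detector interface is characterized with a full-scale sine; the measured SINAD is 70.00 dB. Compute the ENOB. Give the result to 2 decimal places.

ENOB = (70.00 − 1.76)/6.02 = 11.3355 bits.

11.34 bits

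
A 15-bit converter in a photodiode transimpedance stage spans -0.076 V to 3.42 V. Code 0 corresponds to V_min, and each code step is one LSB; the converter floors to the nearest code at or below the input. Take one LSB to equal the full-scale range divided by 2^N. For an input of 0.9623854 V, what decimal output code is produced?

The full-scale span is 3.42 − (-0.076) = 3.496 V. LSB = 3.496 V / 2^15 ≈ 106.7 µV.
V_in − V_min = 0.9623854 − (-0.076) = 1.0383854 V.
Divide by LSB: 1.0383854 × 32768/3.496 = 9732.7840.
Truncating gives code 9732.

9732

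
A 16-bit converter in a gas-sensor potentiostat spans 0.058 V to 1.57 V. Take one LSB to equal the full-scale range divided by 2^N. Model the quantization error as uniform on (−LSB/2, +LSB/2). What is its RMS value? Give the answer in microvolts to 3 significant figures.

6.66 µV

Range = 1.57 − (0.058) = 1.512 V.
Step size = 1.512/65536 V = 23.071 µV.
V_rms = LSB/√12 = 23.071 µV / √12 = 6.66 µV.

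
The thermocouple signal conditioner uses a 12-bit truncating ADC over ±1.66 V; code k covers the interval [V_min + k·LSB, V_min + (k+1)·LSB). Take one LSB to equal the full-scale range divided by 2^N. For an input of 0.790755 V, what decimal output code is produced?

Span: 1.66 V − (-1.66 V) = 3.32 V. LSB = 3.32 V / 2^12 ≈ 0.8105 mV.
code = ⌊(V_in − V_min)/LSB⌋ = ⌊(V_in − V_min) × 2^12 / range⌋
     = ⌊(0.790755 − (-1.66)) × 4096 / 3.32⌋ = ⌊2.450755 × 4096/3.32⌋
     = ⌊3023.582⌋ = 3023.

3023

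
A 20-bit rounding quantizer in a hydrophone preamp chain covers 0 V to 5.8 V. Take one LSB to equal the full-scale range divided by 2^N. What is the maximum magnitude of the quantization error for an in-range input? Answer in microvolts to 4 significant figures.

2.766 µV

Span = 5.8 V.
LSB = 5.8 V ÷ 2^20 = 5.8/1048576 V = 5.53131 µV.
Worst-case error for round-to-nearest is half an LSB: 2.766 µV.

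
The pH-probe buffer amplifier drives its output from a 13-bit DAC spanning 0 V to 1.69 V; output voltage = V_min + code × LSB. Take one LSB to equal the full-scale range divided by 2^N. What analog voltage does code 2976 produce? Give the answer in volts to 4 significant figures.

Full-scale range = 1.69 V. LSB = 1.69 V / 2^13.
V_out = 0 + 2976 × (1.69/8192) V
      = 0 + 0.613945 = 0.613945 V.

0.6139 V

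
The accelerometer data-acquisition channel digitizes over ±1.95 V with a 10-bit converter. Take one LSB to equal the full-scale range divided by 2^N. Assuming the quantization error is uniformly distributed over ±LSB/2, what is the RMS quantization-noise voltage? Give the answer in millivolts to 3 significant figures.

1.10 mV

Span: 1.95 V − (-1.95 V) = 3.9 V.
Step size = 3.9/1024 V = 3.8086 mV.
V_rms = LSB/√12 = 3.8086 mV / √12 = 1.10 mV.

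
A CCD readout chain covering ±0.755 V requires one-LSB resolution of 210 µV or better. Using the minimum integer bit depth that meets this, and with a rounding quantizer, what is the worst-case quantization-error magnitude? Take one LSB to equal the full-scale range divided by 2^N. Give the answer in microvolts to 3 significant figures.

Range = 0.755 − (-0.755) = 1.51 V.
Required number of levels: 1.51/210 µV = 7190.5; smallest N with 2^N ≥ that is 13.
LSB = 1.51 V ÷ 2^13 = 1.51/8192 V = 184.33 µV.
Max error for round-to-nearest is LSB/2 = 92.2 µV.

92.2 µV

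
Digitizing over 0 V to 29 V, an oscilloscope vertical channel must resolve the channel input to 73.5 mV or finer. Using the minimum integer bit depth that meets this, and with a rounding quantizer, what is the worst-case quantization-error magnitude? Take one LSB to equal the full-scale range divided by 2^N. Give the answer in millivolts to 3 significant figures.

V_FS = 29 V.
29 V / 73.5 mV = 394.6. Since 2^8 = 256 and 2^9 = 512, N = 9.
One LSB is 29 V / 512 = 56.641 mV.
Max error for round-to-nearest is LSB/2 = 28.3 mV.

28.3 mV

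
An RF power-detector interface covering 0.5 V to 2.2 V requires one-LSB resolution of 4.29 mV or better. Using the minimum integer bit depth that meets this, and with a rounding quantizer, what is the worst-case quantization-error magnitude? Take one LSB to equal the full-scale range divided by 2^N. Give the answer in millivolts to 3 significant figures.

Full-scale range = 2.2 V − (0.5 V) = 1.7 V.
Required number of levels: 1.7/4.29 mV = 396.27; smallest N with 2^N ≥ that is 9.
LSB = 1.7 V / 2^9 = 3.3203 mV.
Half an LSB is 1.66 mV.

1.66 mV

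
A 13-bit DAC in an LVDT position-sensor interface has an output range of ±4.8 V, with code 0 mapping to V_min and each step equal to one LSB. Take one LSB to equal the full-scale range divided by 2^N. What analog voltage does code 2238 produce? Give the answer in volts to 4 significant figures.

Range = 4.8 − (-4.8) = 9.6 V. LSB = 9.6 V / 2^13.
Output = V_min + (2238/8192) × range = -4.8 + 0.273193 × 9.6 V
      = -4.8 V + 2.62266 V = -2.17734 V.

-2.177 V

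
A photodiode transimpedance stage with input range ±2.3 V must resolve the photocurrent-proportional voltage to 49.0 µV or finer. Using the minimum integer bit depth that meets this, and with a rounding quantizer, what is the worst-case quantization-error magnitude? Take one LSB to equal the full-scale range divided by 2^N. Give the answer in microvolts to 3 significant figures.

17.5 µV

The full-scale span is 2.3 − (-2.3) = 4.6 V.
Need 2^N ≥ 4.6 V / 49.0 µV = 93880 → N_min = 17.
Step size = 4.6/131072 V = 35.095 µV.
Max error for round-to-nearest is LSB/2 = 17.5 µV.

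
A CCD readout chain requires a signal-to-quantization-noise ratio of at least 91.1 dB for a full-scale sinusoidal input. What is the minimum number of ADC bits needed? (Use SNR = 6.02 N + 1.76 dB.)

15 bits

Solving 6.02 N ≥ 91.1 − 1.76: N ≥ 14.841. Round up → N = 15.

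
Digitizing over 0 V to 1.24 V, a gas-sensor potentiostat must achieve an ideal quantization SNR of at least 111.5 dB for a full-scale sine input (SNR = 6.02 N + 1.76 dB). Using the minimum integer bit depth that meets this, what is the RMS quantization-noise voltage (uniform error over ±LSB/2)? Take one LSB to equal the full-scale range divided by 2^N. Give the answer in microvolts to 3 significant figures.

0.683 µV

Span = 1.24 V.
N ≥ (111.5 − 1.76)/6.02 = 18.229 → N_min = 19.
One LSB is 1.24 V / 524288 = 2.3651 µV.
σ_q = LSB/√12 = 2.3651 µV/3.4641 = 0.683 µV.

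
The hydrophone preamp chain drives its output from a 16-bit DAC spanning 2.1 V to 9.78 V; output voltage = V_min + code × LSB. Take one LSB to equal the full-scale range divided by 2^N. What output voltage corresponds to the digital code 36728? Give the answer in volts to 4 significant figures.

6.404 V

Range = 9.78 − (2.1) = 7.68 V. LSB = 7.68 V / 2^16.
V_out = V_min + code × LSB = 2.1 V + 36728 × 7.68 V / 65536
      = 2.1 + 4.30406 = 6.40406 V.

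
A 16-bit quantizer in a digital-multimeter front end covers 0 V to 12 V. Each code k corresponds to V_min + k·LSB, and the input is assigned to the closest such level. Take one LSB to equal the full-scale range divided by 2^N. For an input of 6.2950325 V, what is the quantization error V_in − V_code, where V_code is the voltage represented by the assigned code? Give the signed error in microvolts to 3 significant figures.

+49.6 µV

Full-scale range = 12 V. LSB = 12 V / 2^16 ≈ 183.1 µV.
Position in LSBs: (6.2950325 − (0)) × 65536/12 = 34379.2708; rounding gives k = 34379.
V_code = 0 + (34379/65536) × 12 = 6.2949829102 V.
V_in − V_code = 6.2950325 − (6.2949829102) = +49.6 µV.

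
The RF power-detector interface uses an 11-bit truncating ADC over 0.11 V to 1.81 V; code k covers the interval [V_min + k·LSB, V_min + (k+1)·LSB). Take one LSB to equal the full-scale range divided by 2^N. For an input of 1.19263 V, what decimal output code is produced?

Span: 1.81 V − (0.11 V) = 1.7 V. LSB = 1.7 V / 2^11 ≈ 0.8301 mV.
V_in − V_min = 1.19263 − (0.11) = 1.08263 V.
Divide by LSB: 1.08263 × 2048/1.7 = 1304.2507.
Truncating gives code 1304.

1304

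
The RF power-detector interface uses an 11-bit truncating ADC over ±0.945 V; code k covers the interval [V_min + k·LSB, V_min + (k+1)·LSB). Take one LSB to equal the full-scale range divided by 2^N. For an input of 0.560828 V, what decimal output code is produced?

1631

Span: 0.945 V − (-0.945 V) = 1.89 V. LSB = 1.89 V / 2^11 ≈ 0.9229 mV.
code = ⌊(V_in − V_min)/LSB⌋ = ⌊(V_in − V_min) × 2^11 / range⌋
     = ⌊(0.560828 − (-0.945)) × 2048 / 1.89⌋ = ⌊1.505828 × 2048/1.89⌋
     = ⌊1631.712⌋ = 1631.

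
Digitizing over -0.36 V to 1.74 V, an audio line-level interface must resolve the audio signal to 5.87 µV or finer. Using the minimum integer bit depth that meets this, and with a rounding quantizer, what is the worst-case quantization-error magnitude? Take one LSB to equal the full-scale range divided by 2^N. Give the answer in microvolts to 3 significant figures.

Span: 1.74 V − (-0.36 V) = 2.1 V.
Need 2^N ≥ 2.1 V / 5.87 µV = 357800 → N_min = 19.
One LSB is 2.1 V / 524288 = 4.0054 µV.
Half an LSB is 2.00 µV.

2.00 µV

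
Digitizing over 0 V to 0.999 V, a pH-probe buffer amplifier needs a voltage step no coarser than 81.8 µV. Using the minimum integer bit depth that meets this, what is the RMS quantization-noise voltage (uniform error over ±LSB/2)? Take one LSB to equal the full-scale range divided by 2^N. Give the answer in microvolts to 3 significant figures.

17.6 µV

V_FS = 0.999 V.
Required number of levels: 0.999/81.8 µV = 12213; smallest N with 2^N ≥ that is 14.
One LSB is 0.999 V / 16384 = 60.974 µV.
σ_q = LSB/√12 = 60.974 µV/3.4641 = 17.6 µV.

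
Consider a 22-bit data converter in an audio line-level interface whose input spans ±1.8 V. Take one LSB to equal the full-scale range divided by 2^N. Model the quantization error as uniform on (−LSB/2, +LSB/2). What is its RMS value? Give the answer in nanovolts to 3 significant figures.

Full-scale range = 1.8 V − (-1.8 V) = 3.6 V.
LSB = 3.6 V / 2^22 = 0.85831 µV.
σ_q = LSB/√12 = 0.85831 µV/3.4641 = 248 nV.

248 nV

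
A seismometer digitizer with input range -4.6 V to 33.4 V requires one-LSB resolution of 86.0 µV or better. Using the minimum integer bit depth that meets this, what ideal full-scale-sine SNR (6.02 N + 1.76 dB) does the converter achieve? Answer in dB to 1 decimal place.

Span: 33.4 V − (-4.6 V) = 38 V.
38 V / 86.0 µV = 441900. Since 2^18 = 262144 and 2^19 = 524288, N = 19.
6.02(19) + 1.76 = 116.14 dB.

116.1 dB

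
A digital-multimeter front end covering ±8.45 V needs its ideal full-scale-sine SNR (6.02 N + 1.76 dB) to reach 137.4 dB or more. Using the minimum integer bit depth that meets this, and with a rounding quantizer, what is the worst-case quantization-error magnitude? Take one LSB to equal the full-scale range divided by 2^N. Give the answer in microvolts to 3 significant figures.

1.01 µV

The full-scale span is 8.45 − (-8.45) = 16.9 V.
Required N = ⌈(137.4 − 1.76)/6.02⌉ = ⌈22.532⌉ = 23.
Step size = 16.9/8388608 V = 2.0146 µV.
Max error for round-to-nearest is LSB/2 = 1.01 µV.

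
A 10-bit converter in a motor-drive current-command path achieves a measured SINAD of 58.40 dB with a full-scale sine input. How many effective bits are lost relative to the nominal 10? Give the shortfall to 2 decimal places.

0.59 bits

N_eff = (58.40 − 1.76)/6.02 = 9.4086 bits.
10 − 9.4086 = 0.59 bits below nominal.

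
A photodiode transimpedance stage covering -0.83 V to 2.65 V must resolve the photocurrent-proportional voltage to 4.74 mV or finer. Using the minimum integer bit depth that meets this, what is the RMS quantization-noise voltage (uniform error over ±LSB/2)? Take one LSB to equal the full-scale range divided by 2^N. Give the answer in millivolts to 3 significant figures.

0.981 mV

Full-scale range = 2.65 V − (-0.83 V) = 3.48 V.
Levels needed ≥ 3.48/4.74 mV = 734.2. 2^10 = 1024 suffices, so N_min = 10.
LSB = 3.48 V / 2^10 = 3.3984 mV.
V_rms = LSB/√12 = 0.981 mV.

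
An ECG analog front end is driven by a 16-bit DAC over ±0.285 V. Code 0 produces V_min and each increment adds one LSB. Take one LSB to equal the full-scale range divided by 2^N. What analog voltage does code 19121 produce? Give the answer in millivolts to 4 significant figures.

-118.7 mV

Range = 0.285 − (-0.285) = 0.57 V. LSB = 0.57 V / 2^16.
Output = V_min + (19121/65536) × range = -0.285 + 0.291763 × 0.57 V
      = -0.285 + 0.166305 = -0.118695 V.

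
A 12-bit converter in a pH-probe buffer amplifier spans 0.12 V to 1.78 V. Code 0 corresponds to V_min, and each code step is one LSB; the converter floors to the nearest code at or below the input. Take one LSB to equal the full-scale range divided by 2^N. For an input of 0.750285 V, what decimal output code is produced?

1555

Span: 1.78 V − (0.12 V) = 1.66 V. LSB = 1.66 V / 2^12 ≈ 405.3 µV.
code = ⌊(V_in − V_min)/LSB⌋ = ⌊(V_in − V_min) × 2^12 / range⌋
     = ⌊(0.750285 − (0.12)) × 4096 / 1.66⌋ = ⌊0.630285 × 4096/1.66⌋
     = ⌊1555.209⌋ = 1555.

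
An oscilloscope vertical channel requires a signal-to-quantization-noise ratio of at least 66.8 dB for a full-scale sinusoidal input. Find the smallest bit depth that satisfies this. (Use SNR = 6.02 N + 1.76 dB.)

6.02 N + 1.76 ≥ 66.8 gives N ≥ 10.804, so the minimum integer is 11.

11 bits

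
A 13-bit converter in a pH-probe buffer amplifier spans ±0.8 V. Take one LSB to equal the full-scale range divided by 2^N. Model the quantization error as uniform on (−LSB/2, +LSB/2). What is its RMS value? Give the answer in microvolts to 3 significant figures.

Span: 0.8 V − (-0.8 V) = 1.6 V.
LSB = 1.6 V / 2^13 = 195.31 µV.
σ_q = LSB/√12 = 195.31 µV/3.4641 = 56.4 µV.

56.4 µV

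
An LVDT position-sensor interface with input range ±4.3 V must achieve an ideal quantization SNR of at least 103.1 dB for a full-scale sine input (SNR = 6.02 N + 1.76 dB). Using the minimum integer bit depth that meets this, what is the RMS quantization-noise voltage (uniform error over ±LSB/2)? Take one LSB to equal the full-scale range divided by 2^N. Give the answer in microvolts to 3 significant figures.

18.9 µV

Span: 4.3 V − (-4.3 V) = 8.6 V.
6.02 N + 1.76 ≥ 103.1 gives N ≥ 16.834, so the minimum integer is 17.
One LSB is 8.6 V / 131072 = 65.613 µV.
σ_q = LSB/√12 = 65.613 µV/3.4641 = 18.9 µV.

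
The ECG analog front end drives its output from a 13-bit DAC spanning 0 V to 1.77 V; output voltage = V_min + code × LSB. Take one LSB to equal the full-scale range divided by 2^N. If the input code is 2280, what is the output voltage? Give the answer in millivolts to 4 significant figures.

V_FS = 1.77 V. LSB = 1.77 V / 2^13.
V_out = 0 + 2280 × (1.77/8192) V
      = 0 V + 0.492627 V = 0.492627 V.

492.6 mV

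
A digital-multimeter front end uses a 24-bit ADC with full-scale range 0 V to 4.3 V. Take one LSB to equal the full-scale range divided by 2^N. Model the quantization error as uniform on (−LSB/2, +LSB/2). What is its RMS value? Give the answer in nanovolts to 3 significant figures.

74.0 nV

V_FS = 4.3 V.
LSB = 4.3 V / 2^24 = 256.30 nV.
RMS of a uniform error over width LSB is LSB/√12 = 74.0 nV.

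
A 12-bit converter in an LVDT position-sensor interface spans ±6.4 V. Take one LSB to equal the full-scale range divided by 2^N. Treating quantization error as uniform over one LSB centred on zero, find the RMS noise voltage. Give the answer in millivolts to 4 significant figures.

Range = 6.4 − (-6.4) = 12.8 V.
One LSB is 12.8 V / 4096 = 3.12500 mV.
σ_q = LSB/√12 = 3.12500 mV/3.4641 = 0.9021 mV.

0.9021 mV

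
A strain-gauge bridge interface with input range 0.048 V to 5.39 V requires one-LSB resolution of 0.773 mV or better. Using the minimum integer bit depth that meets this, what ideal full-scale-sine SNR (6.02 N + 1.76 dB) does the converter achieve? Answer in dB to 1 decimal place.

80.0 dB

Range = 5.39 − (0.048) = 5.342 V.
5.342 V / 0.773 mV = 6911. Since 2^12 = 4096 and 2^13 = 8192, N = 13.
SNR = 6.02 × 13 + 1.76 = 80.02 dB.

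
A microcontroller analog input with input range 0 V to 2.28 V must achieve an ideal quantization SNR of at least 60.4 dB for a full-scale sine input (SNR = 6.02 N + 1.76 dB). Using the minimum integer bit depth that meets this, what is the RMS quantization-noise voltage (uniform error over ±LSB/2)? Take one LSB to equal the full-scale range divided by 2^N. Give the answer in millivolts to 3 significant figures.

V_FS = 2.28 V.
N ≥ (60.4 − 1.76)/6.02 = 9.741 → N_min = 10.
LSB = 2.28 V / 2^10 = 2.2266 mV.
RMS noise = LSB/√12 = 0.643 mV.

0.643 mV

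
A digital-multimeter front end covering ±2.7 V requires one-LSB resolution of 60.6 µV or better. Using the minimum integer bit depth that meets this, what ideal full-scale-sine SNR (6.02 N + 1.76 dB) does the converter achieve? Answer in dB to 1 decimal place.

Full-scale range = 2.7 V − (-2.7 V) = 5.4 V.
Required number of levels: 5.4/60.6 µV = 89109; smallest N with 2^N ≥ that is 17.
6.02(17) + 1.76 = 104.10 dB.

104.1 dB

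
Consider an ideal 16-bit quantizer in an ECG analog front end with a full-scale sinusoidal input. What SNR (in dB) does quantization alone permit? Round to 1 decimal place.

For an ideal N-bit converter with full-scale sine input, SNR = 6.02 N + 1.76 dB. SNR = 6.02 × 16 + 1.76 = 96.32 + 1.76 = 98.08 dB.

98.1 dB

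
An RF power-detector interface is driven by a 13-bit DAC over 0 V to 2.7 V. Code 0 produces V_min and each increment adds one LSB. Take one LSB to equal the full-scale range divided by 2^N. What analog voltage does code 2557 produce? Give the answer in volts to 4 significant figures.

0.8428 V

V_FS = 2.7 V. LSB = 2.7 V / 2^13.
V_out = 0 + 2557 × (2.7/8192) V
      = 0 + 0.842761 = 0.842761 V.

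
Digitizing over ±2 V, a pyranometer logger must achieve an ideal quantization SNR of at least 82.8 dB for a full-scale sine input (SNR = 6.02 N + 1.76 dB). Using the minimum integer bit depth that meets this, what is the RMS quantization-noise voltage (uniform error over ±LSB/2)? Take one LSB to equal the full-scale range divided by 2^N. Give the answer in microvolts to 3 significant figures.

Range = 2 − (-2) = 4 V.
Required N = ⌈(82.8 − 1.76)/6.02⌉ = ⌈13.462⌉ = 14.
LSB = 4 V / 2^14 = 244.14 µV.
V_rms = LSB/√12 = 70.5 µV.

70.5 µV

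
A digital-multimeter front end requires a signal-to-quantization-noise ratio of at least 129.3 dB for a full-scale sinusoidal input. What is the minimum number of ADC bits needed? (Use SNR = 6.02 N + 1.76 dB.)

22 bits

6.02 N + 1.76 ≥ 129.3 gives N ≥ 21.186, so the minimum integer is 22.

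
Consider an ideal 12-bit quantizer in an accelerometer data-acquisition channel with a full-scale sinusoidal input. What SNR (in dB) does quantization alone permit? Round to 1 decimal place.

SNR = 6.02·12 + 1.76 = 74.00 dB.

74.0 dB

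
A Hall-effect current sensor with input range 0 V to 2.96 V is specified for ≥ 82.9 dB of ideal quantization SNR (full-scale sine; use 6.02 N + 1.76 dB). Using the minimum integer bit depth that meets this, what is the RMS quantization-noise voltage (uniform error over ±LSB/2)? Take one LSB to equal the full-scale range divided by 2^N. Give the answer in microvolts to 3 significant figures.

V_FS = 2.96 V.
Solving 6.02 N ≥ 82.9 − 1.76: N ≥ 13.478. Round up → N = 14.
One LSB is 2.96 V / 16384 = 180.66 µV.
σ_q = LSB/√12 = 180.66 µV/3.4641 = 52.2 µV.

52.2 µV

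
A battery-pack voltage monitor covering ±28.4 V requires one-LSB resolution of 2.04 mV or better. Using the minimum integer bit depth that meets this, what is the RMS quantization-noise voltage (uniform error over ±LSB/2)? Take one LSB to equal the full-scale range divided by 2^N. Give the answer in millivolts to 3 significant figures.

0.500 mV

Full-scale range = 28.4 V − (-28.4 V) = 56.8 V.
Levels needed ≥ 56.8/2.04 mV = 27840. 2^15 = 32768 suffices, so N_min = 15.
One LSB is 56.8 V / 32768 = 1.7334 mV.
σ_q = LSB/√12 = 1.7334 mV/3.4641 = 0.500 mV.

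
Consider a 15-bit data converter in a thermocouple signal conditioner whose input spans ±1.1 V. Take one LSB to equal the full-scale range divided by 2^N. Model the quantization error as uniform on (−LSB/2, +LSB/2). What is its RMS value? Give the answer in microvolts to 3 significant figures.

19.4 µV

Full-scale range = 1.1 V − (-1.1 V) = 2.2 V.
Step size = 2.2/32768 V = 67.139 µV.
For a uniform distribution on [−LSB/2, +LSB/2], V_rms = LSB/√12 = 67.139 µV/3.4641 = 19.4 µV.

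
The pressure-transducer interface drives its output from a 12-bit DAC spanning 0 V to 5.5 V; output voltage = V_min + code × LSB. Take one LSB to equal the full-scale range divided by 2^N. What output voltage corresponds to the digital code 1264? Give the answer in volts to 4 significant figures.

Span = 5.5 V. LSB = 5.5 V / 2^12.
Output = V_min + (1264/4096) × range = 0 + 0.308594 × 5.5 V
      = 0 V + 1.69727 V = 1.69727 V.

1.697 V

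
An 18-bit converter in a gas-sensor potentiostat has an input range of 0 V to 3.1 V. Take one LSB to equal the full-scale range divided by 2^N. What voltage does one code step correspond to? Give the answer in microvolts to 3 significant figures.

Full-scale range = 3.1 V.
There are 2^18 = 262144 steps.
Step size = 3.1/262144 V = 11.8 µV.

11.8 µV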